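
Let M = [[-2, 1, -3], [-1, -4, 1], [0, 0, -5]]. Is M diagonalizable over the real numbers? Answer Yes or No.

No

Characteristic polynomial: p(μ) = μ^3 + 11μ^2 + 39μ + 45 = (μ + 3)^2(μ + 5).
μ = -3 has algebraic multiplicity 2; rank(M + 3I) = 2, so geometric multiplicity = 1.
Geometric multiplicity < algebraic multiplicity, so M is not diagonalizable.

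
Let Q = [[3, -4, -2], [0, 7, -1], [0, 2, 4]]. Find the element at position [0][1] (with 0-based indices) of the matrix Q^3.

Characteristic polynomial: r^3 - 14r^2 + 63r - 90 = (r - 6)(r - 5)(r - 3), so the eigenvalues are 3, 5, 6.
r=6: eigenvector (-2, 1, 1).
r=5: eigenvector (4, -1, -2).
r=3: eigenvector (1, 0, 0).
P = [[-2, 4, 1], [1, -1, 0], [1, -2, 0]], D = diag(6, 5, 3), P⁻¹ = [[0, 2, -1], [0, 1, -1], [1, 0, 2]].
Q³ = P·diag(216, 125, 27)·P⁻¹ = [[27, -364, -14], [0, 307, -91], [0, 182, 34]].
The requested entry is -364.

-364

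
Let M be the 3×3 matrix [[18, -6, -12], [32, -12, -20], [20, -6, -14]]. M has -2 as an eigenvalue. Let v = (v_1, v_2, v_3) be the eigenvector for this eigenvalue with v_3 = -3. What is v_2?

6

M + 2I = [[20, -6, -12], [32, -10, -20], [20, -6, -12]].
Solving (M + 2I)v = 0 gives the eigenspace spanned by (0, 6, -3).
With v_3 = -3, v = (0, 6, -3), so v_2 = 6.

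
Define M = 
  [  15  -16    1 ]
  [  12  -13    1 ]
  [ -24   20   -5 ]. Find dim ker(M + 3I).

M + 3I = [[18, -16, 1], [12, -10, 1], [-24, 20, -2]].
This matrix has rank 2, so its null space has dimension 3 − 2 = 1.

1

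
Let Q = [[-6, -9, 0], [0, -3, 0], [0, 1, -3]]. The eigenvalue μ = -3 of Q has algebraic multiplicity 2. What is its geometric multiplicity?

1

Q + 3I = [[-3, -9, 0], [0, 0, 0], [0, 1, 0]].
This matrix has rank 2, so its null space has dimension 3 − 2 = 1.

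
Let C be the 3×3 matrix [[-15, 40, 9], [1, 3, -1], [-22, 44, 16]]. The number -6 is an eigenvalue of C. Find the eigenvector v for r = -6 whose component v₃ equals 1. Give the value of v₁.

C + 6I = [[-9, 40, 9], [1, 9, -1], [-22, 44, 22]].
Solving (C + 6I)v = 0 gives the eigenspace spanned by (1, 0, 1).
With v₃ = 1, v = (1, 0, 1), so v₁ = 1.

1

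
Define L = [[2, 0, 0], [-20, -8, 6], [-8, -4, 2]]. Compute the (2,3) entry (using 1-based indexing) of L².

Characteristic polynomial: λ^3 + 4λ^2 - 4λ - 16 = (λ - 2)(λ + 2)(λ + 4), so the eigenvalues are -4, -2, 2.
λ=2: eigenvector (1, -2, 0).
λ=-4: eigenvector (0, 3, 2).
λ=-2: eigenvector (0, 1, 1).
P = [[1, 0, 0], [-2, 3, 1], [0, 2, 1]], D = diag(2, -4, -2), P⁻¹ = [[1, 0, 0], [2, 1, -1], [-4, -2, 3]].
L² = P·diag(4, 16, 4)·P⁻¹ = [[4, 0, 0], [72, 40, -36], [48, 24, -20]].
The requested entry is -36.

-36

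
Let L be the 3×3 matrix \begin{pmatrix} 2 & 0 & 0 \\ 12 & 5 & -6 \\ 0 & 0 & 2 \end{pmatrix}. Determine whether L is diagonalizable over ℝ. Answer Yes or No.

Yes

Characteristic polynomial: p(μ) = μ^3 - 9μ^2 + 24μ - 20 = (μ - 5)(μ - 2)^2.
μ = 2 has algebraic multiplicity 2; rank(L − 2I) = 1, so geometric multiplicity = 2.
Every eigenvalue has geometric = algebraic multiplicity, so L is diagonalizable.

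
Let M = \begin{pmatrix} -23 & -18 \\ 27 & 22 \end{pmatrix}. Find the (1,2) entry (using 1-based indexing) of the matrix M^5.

Characteristic polynomial: λ^2 + λ - 20 = (λ - 4)(λ + 5), so the eigenvalues are -5, 4.
λ=4: eigenvector (-2, 3).
λ=-5: eigenvector (-1, 1).
P = [[-2, -1], [3, 1]], D = diag(4, -5), P⁻¹ = [[1, 1], [-3, -2]].
M⁵ = P·diag(1024, -3125)·P⁻¹ = [[-11423, -8298], [12447, 9322]].
The requested entry is -8298.

-8298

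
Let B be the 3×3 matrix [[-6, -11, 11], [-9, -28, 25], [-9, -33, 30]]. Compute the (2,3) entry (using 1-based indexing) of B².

Characteristic polynomial: λ^3 + 4λ^2 - 27λ - 90 = (λ - 5)(λ + 3)(λ + 6), so the eigenvalues are -6, -3, 5.
λ=5: eigenvector (1, 2, 3).
λ=-3: eigenvector (0, 1, 1).
λ=-6: eigenvector (1, 3, 3).
P = [[1, 0, 1], [2, 1, 3], [3, 1, 3]], D = diag(5, -3, -6), P⁻¹ = [[0, -1, 1], [-3, 0, 1], [1, 1, -1]].
B² = P·diag(25, 9, 36)·P⁻¹ = [[36, 11, -11], [81, 58, -49], [81, 33, -24]].
The requested entry is -49.

-49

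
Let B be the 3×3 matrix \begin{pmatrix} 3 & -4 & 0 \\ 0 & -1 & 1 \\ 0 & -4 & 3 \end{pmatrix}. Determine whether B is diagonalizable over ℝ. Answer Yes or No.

Characteristic polynomial: p(r) = r^3 - 5r^2 + 7r - 3 = (r - 3)(r - 1)^2.
r = 1 has algebraic multiplicity 2; rank(B − 1I) = 2, so geometric multiplicity = 1.
Geometric multiplicity < algebraic multiplicity, so B is not diagonalizable.

No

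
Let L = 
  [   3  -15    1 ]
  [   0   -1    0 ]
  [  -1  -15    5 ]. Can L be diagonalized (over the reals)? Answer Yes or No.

Characteristic polynomial: p(μ) = μ^3 - 7μ^2 + 8μ + 16 = (μ - 4)^2(μ + 1).
μ = 4 has algebraic multiplicity 2; rank(L − 4I) = 2, so geometric multiplicity = 1.
Geometric multiplicity < algebraic multiplicity, so L is not diagonalizable.

No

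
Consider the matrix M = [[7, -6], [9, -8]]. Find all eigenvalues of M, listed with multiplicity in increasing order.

Characteristic polynomial: p(μ) = μ^2 + μ - 2 = (μ - 1)(μ + 2).
Roots (with multiplicity): -2, 1.

-2, 1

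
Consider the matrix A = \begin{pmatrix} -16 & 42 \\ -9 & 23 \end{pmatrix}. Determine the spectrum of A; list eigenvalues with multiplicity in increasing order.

Characteristic polynomial: p(r) = r^2 - 7r + 10 = (r - 5)(r - 2).
Roots (with multiplicity): 2, 5.

2, 5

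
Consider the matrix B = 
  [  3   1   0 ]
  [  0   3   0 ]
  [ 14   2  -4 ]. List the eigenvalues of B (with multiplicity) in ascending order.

Characteristic polynomial: p(μ) = μ^3 - 2μ^2 - 15μ + 36 = (μ - 3)^2(μ + 4).
Roots (with multiplicity): -4, 3, 3.

-4, 3, 3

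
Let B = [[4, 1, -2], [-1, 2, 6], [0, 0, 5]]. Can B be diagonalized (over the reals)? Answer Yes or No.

Characteristic polynomial: p(λ) = λ^3 - 11λ^2 + 39λ - 45 = (λ - 5)(λ - 3)^2.
λ = 3 has algebraic multiplicity 2; rank(B − 3I) = 2, so geometric multiplicity = 1.
Geometric multiplicity < algebraic multiplicity, so B is not diagonalizable.

No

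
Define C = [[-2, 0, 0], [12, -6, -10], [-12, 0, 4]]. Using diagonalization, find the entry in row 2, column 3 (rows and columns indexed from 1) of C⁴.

Characteristic polynomial: s^3 + 4s^2 - 20s - 48 = (s - 4)(s + 2)(s + 6), so the eigenvalues are -6, -2, 4.
s=-2: eigenvector (1, -2, 2).
s=4: eigenvector (0, 1, -1).
s=-6: eigenvector (0, 1, 0).
P = [[1, 0, 0], [-2, 1, 1], [2, -1, 0]], D = diag(-2, 4, -6), P⁻¹ = [[1, 0, 0], [2, 0, -1], [0, 1, 1]].
C⁴ = P·diag(16, 256, 1296)·P⁻¹ = [[16, 0, 0], [480, 1296, 1040], [-480, 0, 256]].
The requested entry is 1040.

1040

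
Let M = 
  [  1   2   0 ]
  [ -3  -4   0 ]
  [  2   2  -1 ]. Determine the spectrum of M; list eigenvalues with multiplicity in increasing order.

Characteristic polynomial: p(r) = r^3 + 4r^2 + 5r + 2 = (r + 1)^2(r + 2).
Roots (with multiplicity): -2, -1, -1.

-2, -1, -1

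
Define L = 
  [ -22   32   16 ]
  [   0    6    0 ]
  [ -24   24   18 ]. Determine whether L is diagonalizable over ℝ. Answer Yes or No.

Characteristic polynomial: p(λ) = λ^3 - 2λ^2 - 36λ + 72 = (λ - 6)(λ - 2)(λ + 6).
All 3 eigenvalues are distinct, so L is diagonalizable.

Yes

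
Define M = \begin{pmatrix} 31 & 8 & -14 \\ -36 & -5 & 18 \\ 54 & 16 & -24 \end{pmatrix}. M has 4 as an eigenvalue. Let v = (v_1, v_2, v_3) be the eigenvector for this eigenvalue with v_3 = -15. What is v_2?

M − 4I = [[27, 8, -14], [-36, -9, 18], [54, 16, -28]].
Solving (M − 4I)v = 0 gives the eigenspace spanned by (-6, -6, -15).
With v_3 = -15, v = (-6, -6, -15), so v_2 = -6.

-6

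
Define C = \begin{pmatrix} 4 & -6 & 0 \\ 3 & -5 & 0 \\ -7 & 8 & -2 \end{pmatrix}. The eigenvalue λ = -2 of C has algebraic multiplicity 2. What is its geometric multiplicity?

1

C + 2I = [[6, -6, 0], [3, -3, 0], [-7, 8, 0]].
This matrix has rank 2, so its null space has dimension 3 − 2 = 1.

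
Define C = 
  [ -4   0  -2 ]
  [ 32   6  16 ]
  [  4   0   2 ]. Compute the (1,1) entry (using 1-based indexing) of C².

8

Characteristic polynomial: λ^3 - 4λ^2 - 12λ = λ(λ - 6)(λ + 2), so the eigenvalues are -2, 0, 6.
λ=-2: eigenvector (1, -2, -1).
λ=6: eigenvector (0, 1, 0).
λ=0: eigenvector (-1, 0, 2).
P = [[1, 0, -1], [-2, 1, 0], [-1, 0, 2]], D = diag(-2, 6, 0), P⁻¹ = [[2, 0, 1], [4, 1, 2], [1, 0, 1]].
C² = P·diag(4, 36, 0)·P⁻¹ = [[8, 0, 4], [128, 36, 64], [-8, 0, -4]].
The requested entry is 8.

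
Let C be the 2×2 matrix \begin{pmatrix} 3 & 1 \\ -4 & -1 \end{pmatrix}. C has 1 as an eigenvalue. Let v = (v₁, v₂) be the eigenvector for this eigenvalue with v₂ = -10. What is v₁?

C − 1I = [[2, 1], [-4, -2]].
Solving (C − 1I)v = 0 gives the eigenspace spanned by (5, -10).
With v₂ = -10, v = (5, -10), so v₁ = 5.

5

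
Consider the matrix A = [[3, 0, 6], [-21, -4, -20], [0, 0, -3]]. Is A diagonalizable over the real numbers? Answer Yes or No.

Characteristic polynomial: p(s) = s^3 + 4s^2 - 9s - 36 = (s - 3)(s + 3)(s + 4).
All 3 eigenvalues are distinct, so A is diagonalizable.

Yes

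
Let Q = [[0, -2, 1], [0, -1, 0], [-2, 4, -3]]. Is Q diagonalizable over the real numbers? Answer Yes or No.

Characteristic polynomial: p(s) = s^3 + 4s^2 + 5s + 2 = (s + 1)^2(s + 2).
s = -1 has algebraic multiplicity 2; rank(Q + 1I) = 1, so geometric multiplicity = 2.
Every eigenvalue has geometric = algebraic multiplicity, so Q is diagonalizable.

Yes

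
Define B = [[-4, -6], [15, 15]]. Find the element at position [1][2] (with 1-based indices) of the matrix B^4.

-4026

Characteristic polynomial: s^2 - 11s + 30 = (s - 6)(s - 5), so the eigenvalues are 5, 6.
s=5: eigenvector (-2, 3).
s=6: eigenvector (3, -5).
P = [[-2, 3], [3, -5]], D = diag(5, 6), P⁻¹ = [[-5, -3], [-3, -2]].
B⁴ = P·diag(625, 1296)·P⁻¹ = [[-5414, -4026], [10065, 7335]].
The requested entry is -4026.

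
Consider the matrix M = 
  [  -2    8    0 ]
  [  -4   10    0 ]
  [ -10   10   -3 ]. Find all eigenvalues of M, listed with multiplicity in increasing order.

Characteristic polynomial: p(t) = t^3 - 5t^2 - 12t + 36 = (t - 6)(t - 2)(t + 3).
Roots (with multiplicity): -3, 2, 6.

-3, 2, 6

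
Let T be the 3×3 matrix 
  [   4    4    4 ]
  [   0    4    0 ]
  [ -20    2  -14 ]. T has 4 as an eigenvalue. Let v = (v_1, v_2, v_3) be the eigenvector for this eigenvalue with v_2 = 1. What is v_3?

-1

T − 4I = [[0, 4, 4], [0, 0, 0], [-20, 2, -18]].
Solving (T − 4I)v = 0 gives the eigenspace spanned by (1, 1, -1).
With v_2 = 1, v = (1, 1, -1), so v_3 = -1.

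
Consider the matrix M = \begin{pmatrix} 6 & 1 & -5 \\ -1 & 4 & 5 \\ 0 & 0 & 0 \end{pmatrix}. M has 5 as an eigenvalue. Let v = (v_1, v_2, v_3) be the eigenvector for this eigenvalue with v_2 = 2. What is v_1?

M − 5I = [[1, 1, -5], [-1, -1, 5], [0, 0, -5]].
Solving (M − 5I)v = 0 gives the eigenspace spanned by (-2, 2, 0).
With v_2 = 2, v = (-2, 2, 0), so v_1 = -2.

-2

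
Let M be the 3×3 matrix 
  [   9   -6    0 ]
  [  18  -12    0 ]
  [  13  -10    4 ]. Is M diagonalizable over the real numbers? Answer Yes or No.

Characteristic polynomial: p(t) = t^3 - t^2 - 12t = t(t - 4)(t + 3).
All 3 eigenvalues are distinct, so M is diagonalizable.

Yes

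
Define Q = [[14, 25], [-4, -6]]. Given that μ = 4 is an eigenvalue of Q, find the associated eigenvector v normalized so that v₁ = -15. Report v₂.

Q − 4I = [[10, 25], [-4, -10]].
Solving (Q − 4I)v = 0 gives the eigenspace spanned by (-15, 6).
With v₁ = -15, v = (-15, 6), so v₂ = 6.

6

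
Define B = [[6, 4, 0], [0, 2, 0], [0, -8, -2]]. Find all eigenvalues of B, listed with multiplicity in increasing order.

Characteristic polynomial: p(λ) = λ^3 - 6λ^2 - 4λ + 24 = (λ - 6)(λ - 2)(λ + 2).
Roots (with multiplicity): -2, 2, 6.

-2, 2, 6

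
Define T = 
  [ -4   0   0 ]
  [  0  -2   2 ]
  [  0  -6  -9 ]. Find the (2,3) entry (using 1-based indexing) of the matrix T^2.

Characteristic polynomial: μ^3 + 15μ^2 + 74μ + 120 = (μ + 4)(μ + 5)(μ + 6), so the eigenvalues are -6, -5, -4.
μ=-4: eigenvector (1, 0, 0).
μ=-6: eigenvector (0, 1, -2).
μ=-5: eigenvector (0, 2, -3).
P = [[1, 0, 0], [0, 1, 2], [0, -2, -3]], D = diag(-4, -6, -5), P⁻¹ = [[1, 0, 0], [0, -3, -2], [0, 2, 1]].
T² = P·diag(16, 36, 25)·P⁻¹ = [[16, 0, 0], [0, -8, -22], [0, 66, 69]].
The requested entry is -22.

-22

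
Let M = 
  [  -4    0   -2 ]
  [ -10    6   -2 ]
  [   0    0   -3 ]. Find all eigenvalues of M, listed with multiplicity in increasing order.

-4, -3, 6

Characteristic polynomial: p(t) = t^3 + t^2 - 30t - 72 = (t - 6)(t + 3)(t + 4).
Roots (with multiplicity): -4, -3, 6.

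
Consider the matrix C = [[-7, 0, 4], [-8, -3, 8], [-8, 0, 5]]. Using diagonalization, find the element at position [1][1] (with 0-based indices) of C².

Characteristic polynomial: λ^3 + 5λ^2 + 3λ - 9 = (λ - 1)(λ + 3)^2, so the eigenvalues are -3, -3, 1.
λ=1: eigenvector (-1, -2, -2).
λ=-3: eigenvector (0, 1, 0).
λ=-3: eigenvector (1, 2, 1).
P = [[-1, 0, 1], [-2, 1, 2], [-2, 0, 1]], D = diag(1, -3, -3), P⁻¹ = [[1, 0, -1], [-2, 1, 0], [2, 0, -1]].
C² = P·diag(1, 9, 9)·P⁻¹ = [[17, 0, -8], [16, 9, -16], [16, 0, -7]].
The requested entry is 9.

9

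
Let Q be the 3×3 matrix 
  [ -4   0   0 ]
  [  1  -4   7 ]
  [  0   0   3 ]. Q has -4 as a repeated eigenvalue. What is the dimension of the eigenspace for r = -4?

1

Q + 4I = [[0, 0, 0], [1, 0, 7], [0, 0, 7]].
This matrix has rank 2, so its null space has dimension 3 − 2 = 1.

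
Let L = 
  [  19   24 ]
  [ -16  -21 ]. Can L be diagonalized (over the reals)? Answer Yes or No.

Characteristic polynomial: p(t) = t^2 + 2t - 15 = (t - 3)(t + 5).
All 2 eigenvalues are distinct, so L is diagonalizable.

Yes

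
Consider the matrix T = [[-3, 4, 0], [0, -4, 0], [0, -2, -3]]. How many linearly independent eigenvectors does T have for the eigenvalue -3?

2

T + 3I = [[0, 4, 0], [0, -1, 0], [0, -2, 0]].
This matrix has rank 1, so its null space has dimension 3 − 1 = 2.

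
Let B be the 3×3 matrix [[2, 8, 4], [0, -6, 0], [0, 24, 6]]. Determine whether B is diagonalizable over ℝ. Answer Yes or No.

Yes

Characteristic polynomial: p(t) = t^3 - 2t^2 - 36t + 72 = (t - 6)(t - 2)(t + 6).
All 3 eigenvalues are distinct, so B is diagonalizable.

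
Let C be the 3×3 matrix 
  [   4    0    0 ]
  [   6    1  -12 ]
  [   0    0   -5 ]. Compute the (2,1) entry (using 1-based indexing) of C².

30

Characteristic polynomial: r^3 - 21r + 20 = (r - 4)(r - 1)(r + 5), so the eigenvalues are -5, 1, 4.
r=4: eigenvector (1, 2, 0).
r=1: eigenvector (0, 1, 0).
r=-5: eigenvector (0, 2, 1).
P = [[1, 0, 0], [2, 1, 2], [0, 0, 1]], D = diag(4, 1, -5), P⁻¹ = [[1, 0, 0], [-2, 1, -2], [0, 0, 1]].
C² = P·diag(16, 1, 25)·P⁻¹ = [[16, 0, 0], [30, 1, 48], [0, 0, 25]].
The requested entry is 30.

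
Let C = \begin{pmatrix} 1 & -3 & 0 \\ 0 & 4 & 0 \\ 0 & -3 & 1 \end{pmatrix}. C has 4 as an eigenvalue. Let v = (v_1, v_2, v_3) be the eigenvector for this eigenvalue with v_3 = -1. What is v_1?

C − 4I = [[-3, -3, 0], [0, 0, 0], [0, -3, -3]].
Solving (C − 4I)v = 0 gives the eigenspace spanned by (-1, 1, -1).
With v_3 = -1, v = (-1, 1, -1), so v_1 = -1.

-1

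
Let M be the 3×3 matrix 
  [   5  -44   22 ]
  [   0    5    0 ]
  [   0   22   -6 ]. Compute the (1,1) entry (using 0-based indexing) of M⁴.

Characteristic polynomial: t^3 - 4t^2 - 35t + 150 = (t - 5)^2(t + 6), so the eigenvalues are -6, 5, 5.
t=5: eigenvector (1, 0, 0).
t=5: eigenvector (0, 1, 2).
t=-6: eigenvector (-2, 0, 1).
P = [[1, 0, -2], [0, 1, 0], [0, 2, 1]], D = diag(5, 5, -6), P⁻¹ = [[1, -4, 2], [0, 1, 0], [0, -2, 1]].
M⁴ = P·diag(625, 625, 1296)·P⁻¹ = [[625, 2684, -1342], [0, 625, 0], [0, -1342, 1296]].
The requested entry is 625.

625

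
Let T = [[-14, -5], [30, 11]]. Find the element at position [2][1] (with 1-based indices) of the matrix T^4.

-1530

Characteristic polynomial: r^2 + 3r - 4 = (r - 1)(r + 4), so the eigenvalues are -4, 1.
r=1: eigenvector (-1, 3).
r=-4: eigenvector (1, -2).
P = [[-1, 1], [3, -2]], D = diag(1, -4), P⁻¹ = [[2, 1], [3, 1]].
T⁴ = P·diag(1, 256)·P⁻¹ = [[766, 255], [-1530, -509]].
The requested entry is -1530.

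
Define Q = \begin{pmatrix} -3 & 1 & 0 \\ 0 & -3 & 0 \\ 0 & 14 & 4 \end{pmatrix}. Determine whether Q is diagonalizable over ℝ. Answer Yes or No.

Characteristic polynomial: p(r) = r^3 + 2r^2 - 15r - 36 = (r - 4)(r + 3)^2.
r = -3 has algebraic multiplicity 2; rank(Q + 3I) = 2, so geometric multiplicity = 1.
Geometric multiplicity < algebraic multiplicity, so Q is not diagonalizable.

No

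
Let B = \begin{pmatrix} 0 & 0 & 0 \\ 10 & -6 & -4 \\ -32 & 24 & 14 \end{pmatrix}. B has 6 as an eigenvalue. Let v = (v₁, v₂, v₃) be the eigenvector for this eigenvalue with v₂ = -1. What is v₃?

B − 6I = [[-6, 0, 0], [10, -12, -4], [-32, 24, 8]].
Solving (B − 6I)v = 0 gives the eigenspace spanned by (0, -1, 3).
With v₂ = -1, v = (0, -1, 3), so v₃ = 3.

3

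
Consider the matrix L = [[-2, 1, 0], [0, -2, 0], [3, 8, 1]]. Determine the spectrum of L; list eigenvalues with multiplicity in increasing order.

Characteristic polynomial: p(r) = r^3 + 3r^2 - 4 = (r - 1)(r + 2)^2.
Roots (with multiplicity): -2, -2, 1.

-2, -2, 1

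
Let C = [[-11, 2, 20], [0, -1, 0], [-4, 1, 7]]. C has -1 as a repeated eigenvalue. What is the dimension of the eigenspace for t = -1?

1

C + 1I = [[-10, 2, 20], [0, 0, 0], [-4, 1, 8]].
This matrix has rank 2, so its null space has dimension 3 − 2 = 1.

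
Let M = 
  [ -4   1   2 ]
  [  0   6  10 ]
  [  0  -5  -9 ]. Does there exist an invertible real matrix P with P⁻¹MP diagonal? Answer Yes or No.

No

Characteristic polynomial: p(s) = s^3 + 7s^2 + 8s - 16 = (s - 1)(s + 4)^2.
s = -4 has algebraic multiplicity 2; rank(M + 4I) = 2, so geometric multiplicity = 1.
Geometric multiplicity < algebraic multiplicity, so M is not diagonalizable.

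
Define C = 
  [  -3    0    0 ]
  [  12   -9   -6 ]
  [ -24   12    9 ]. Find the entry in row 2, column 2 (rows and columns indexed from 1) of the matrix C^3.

-81

Characteristic polynomial: r^3 + 3r^2 - 9r - 27 = (r - 3)(r + 3)^2, so the eigenvalues are -3, -3, 3.
r=-3: eigenvector (1, -1, 3).
r=3: eigenvector (0, 1, -2).
r=-3: eigenvector (0, 1, -1).
P = [[1, 0, 0], [-1, 1, 1], [3, -2, -1]], D = diag(-3, 3, -3), P⁻¹ = [[1, 0, 0], [2, -1, -1], [-1, 2, 1]].
C³ = P·diag(-27, 27, -27)·P⁻¹ = [[-27, 0, 0], [108, -81, -54], [-216, 108, 81]].
The requested entry is -81.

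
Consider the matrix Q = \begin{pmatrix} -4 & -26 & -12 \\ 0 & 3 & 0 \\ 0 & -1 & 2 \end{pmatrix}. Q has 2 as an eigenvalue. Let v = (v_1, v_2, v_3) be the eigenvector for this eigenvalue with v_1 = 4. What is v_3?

-2

Q − 2I = [[-6, -26, -12], [0, 1, 0], [0, -1, 0]].
Solving (Q − 2I)v = 0 gives the eigenspace spanned by (4, 0, -2).
With v_1 = 4, v = (4, 0, -2), so v_3 = -2.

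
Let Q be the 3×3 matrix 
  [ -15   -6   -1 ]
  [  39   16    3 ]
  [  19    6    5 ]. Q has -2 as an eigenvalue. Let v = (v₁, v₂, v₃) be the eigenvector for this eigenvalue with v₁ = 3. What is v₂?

Q + 2I = [[-13, -6, -1], [39, 18, 3], [19, 6, 7]].
Solving (Q + 2I)v = 0 gives the eigenspace spanned by (3, -6, -3).
With v₁ = 3, v = (3, -6, -3), so v₂ = -6.

-6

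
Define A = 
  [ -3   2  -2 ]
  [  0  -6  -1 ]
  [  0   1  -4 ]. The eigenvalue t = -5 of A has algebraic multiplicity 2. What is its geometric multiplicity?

1

A + 5I = [[2, 2, -2], [0, -1, -1], [0, 1, 1]].
This matrix has rank 2, so its null space has dimension 3 − 2 = 1.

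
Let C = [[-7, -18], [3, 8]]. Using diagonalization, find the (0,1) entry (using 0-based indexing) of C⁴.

Characteristic polynomial: μ^2 - μ - 2 = (μ - 2)(μ + 1), so the eigenvalues are -1, 2.
μ=2: eigenvector (-2, 1).
μ=-1: eigenvector (3, -1).
P = [[-2, 3], [1, -1]], D = diag(2, -1), P⁻¹ = [[1, 3], [1, 2]].
C⁴ = P·diag(16, 1)·P⁻¹ = [[-29, -90], [15, 46]].
The requested entry is -90.

-90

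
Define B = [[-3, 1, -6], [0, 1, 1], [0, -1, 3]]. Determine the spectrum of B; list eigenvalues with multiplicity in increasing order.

-3, 2, 2

Characteristic polynomial: p(μ) = μ^3 - μ^2 - 8μ + 12 = (μ - 2)^2(μ + 3).
Roots (with multiplicity): -3, 2, 2.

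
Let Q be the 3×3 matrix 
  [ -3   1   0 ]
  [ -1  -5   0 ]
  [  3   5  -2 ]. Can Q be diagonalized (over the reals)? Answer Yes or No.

No

Characteristic polynomial: p(r) = r^3 + 10r^2 + 32r + 32 = (r + 2)(r + 4)^2.
r = -4 has algebraic multiplicity 2; rank(Q + 4I) = 2, so geometric multiplicity = 1.
Geometric multiplicity < algebraic multiplicity, so Q is not diagonalizable.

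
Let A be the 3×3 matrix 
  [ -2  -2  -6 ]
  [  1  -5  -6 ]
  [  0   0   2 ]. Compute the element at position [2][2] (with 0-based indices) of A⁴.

Characteristic polynomial: μ^3 + 5μ^2 - 2μ - 24 = (μ - 2)(μ + 3)(μ + 4), so the eigenvalues are -4, -3, 2.
μ=-3: eigenvector (2, 1, 0).
μ=-4: eigenvector (1, 1, 0).
μ=2: eigenvector (-1, -1, 1).
P = [[2, 1, -1], [1, 1, -1], [0, 0, 1]], D = diag(-3, -4, 2), P⁻¹ = [[1, -1, 0], [-1, 2, 1], [0, 0, 1]].
A⁴ = P·diag(81, 256, 16)·P⁻¹ = [[-94, 350, 240], [-175, 431, 240], [0, 0, 16]].
The requested entry is 16.

16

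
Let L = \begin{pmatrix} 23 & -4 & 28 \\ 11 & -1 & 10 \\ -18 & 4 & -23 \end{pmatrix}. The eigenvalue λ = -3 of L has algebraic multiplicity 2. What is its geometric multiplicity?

1

L + 3I = [[26, -4, 28], [11, 2, 10], [-18, 4, -20]].
This matrix has rank 2, so its null space has dimension 3 − 2 = 1.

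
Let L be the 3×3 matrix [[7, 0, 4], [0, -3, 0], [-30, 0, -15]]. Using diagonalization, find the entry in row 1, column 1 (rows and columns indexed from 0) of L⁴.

Characteristic polynomial: s^3 + 11s^2 + 39s + 45 = (s + 3)^2(s + 5), so the eigenvalues are -5, -3, -3.
s=-3: eigenvector (2, 0, -5).
s=-3: eigenvector (0, 1, 0).
s=-5: eigenvector (-1, 0, 3).
P = [[2, 0, -1], [0, 1, 0], [-5, 0, 3]], D = diag(-3, -3, -5), P⁻¹ = [[3, 0, 1], [0, 1, 0], [5, 0, 2]].
L⁴ = P·diag(81, 81, 625)·P⁻¹ = [[-2639, 0, -1088], [0, 81, 0], [8160, 0, 3345]].
The requested entry is 81.

81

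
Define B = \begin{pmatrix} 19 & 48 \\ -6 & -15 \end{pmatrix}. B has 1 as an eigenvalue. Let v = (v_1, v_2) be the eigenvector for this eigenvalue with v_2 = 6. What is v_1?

-16

B − 1I = [[18, 48], [-6, -16]].
Solving (B − 1I)v = 0 gives the eigenspace spanned by (-16, 6).
With v_2 = 6, v = (-16, 6), so v_1 = -16.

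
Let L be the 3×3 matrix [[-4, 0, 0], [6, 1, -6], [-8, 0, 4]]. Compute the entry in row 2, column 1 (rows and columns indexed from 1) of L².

Characteristic polynomial: s^3 - s^2 - 16s + 16 = (s - 4)(s - 1)(s + 4), so the eigenvalues are -4, 1, 4.
s=4: eigenvector (0, -2, 1).
s=1: eigenvector (0, 1, 0).
s=-4: eigenvector (1, 0, 1).
P = [[0, 0, 1], [-2, 1, 0], [1, 0, 1]], D = diag(4, 1, -4), P⁻¹ = [[-1, 0, 1], [-2, 1, 2], [1, 0, 0]].
L² = P·diag(16, 1, 16)·P⁻¹ = [[16, 0, 0], [30, 1, -30], [0, 0, 16]].
The requested entry is 30.

30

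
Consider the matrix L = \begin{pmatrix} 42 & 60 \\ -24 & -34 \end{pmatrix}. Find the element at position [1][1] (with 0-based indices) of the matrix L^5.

Characteristic polynomial: r^2 - 8r + 12 = (r - 6)(r - 2), so the eigenvalues are 2, 6.
r=2: eigenvector (3, -2).
r=6: eigenvector (-5, 3).
P = [[3, -5], [-2, 3]], D = diag(2, 6), P⁻¹ = [[-3, -5], [-2, -3]].
L⁵ = P·diag(32, 7776)·P⁻¹ = [[77472, 116160], [-46464, -69664]].
The requested entry is -69664.

-69664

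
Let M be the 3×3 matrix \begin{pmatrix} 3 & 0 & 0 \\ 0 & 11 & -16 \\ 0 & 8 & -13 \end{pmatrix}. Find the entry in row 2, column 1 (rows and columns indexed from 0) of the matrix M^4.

-544

Characteristic polynomial: μ^3 - μ^2 - 21μ + 45 = (μ - 3)^2(μ + 5), so the eigenvalues are -5, 3, 3.
μ=3: eigenvector (1, 0, 0).
μ=3: eigenvector (0, -2, -1).
μ=-5: eigenvector (0, 1, 1).
P = [[1, 0, 0], [0, -2, 1], [0, -1, 1]], D = diag(3, 3, -5), P⁻¹ = [[1, 0, 0], [0, -1, 1], [0, -1, 2]].
M⁴ = P·diag(81, 81, 625)·P⁻¹ = [[81, 0, 0], [0, -463, 1088], [0, -544, 1169]].
The requested entry is -544.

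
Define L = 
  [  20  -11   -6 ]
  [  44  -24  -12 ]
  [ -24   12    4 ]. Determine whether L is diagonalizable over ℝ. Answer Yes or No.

No

Characteristic polynomial: p(λ) = λ^3 - 12λ - 16 = (λ - 4)(λ + 2)^2.
λ = -2 has algebraic multiplicity 2; rank(L + 2I) = 2, so geometric multiplicity = 1.
Geometric multiplicity < algebraic multiplicity, so L is not diagonalizable.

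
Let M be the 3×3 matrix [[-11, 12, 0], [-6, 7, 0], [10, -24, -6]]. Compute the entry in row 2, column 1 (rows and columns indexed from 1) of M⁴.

Characteristic polynomial: t^3 + 10t^2 + 19t - 30 = (t - 1)(t + 5)(t + 6), so the eigenvalues are -6, -5, 1.
t=-6: eigenvector (0, 0, 1).
t=-5: eigenvector (2, 1, -4).
t=1: eigenvector (-1, -1, 2).
P = [[0, 2, -1], [0, 1, -1], [1, -4, 2]], D = diag(-6, -5, 1), P⁻¹ = [[2, 0, 1], [1, -1, 0], [1, -2, 0]].
M⁴ = P·diag(1296, 625, 1)·P⁻¹ = [[1249, -1248, 0], [624, -623, 0], [94, 2496, 1296]].
The requested entry is 624.

624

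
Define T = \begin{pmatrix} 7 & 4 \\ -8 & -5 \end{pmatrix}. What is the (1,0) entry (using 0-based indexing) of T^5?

Characteristic polynomial: s^2 - 2s - 3 = (s - 3)(s + 1), so the eigenvalues are -1, 3.
s=-1: eigenvector (1, -2).
s=3: eigenvector (1, -1).
P = [[1, 1], [-2, -1]], D = diag(-1, 3), P⁻¹ = [[-1, -1], [2, 1]].
T⁵ = P·diag(-1, 243)·P⁻¹ = [[487, 244], [-488, -245]].
The requested entry is -488.

-488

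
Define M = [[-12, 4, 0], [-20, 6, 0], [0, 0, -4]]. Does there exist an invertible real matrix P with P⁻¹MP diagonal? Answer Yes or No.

Yes

Characteristic polynomial: p(μ) = μ^3 + 10μ^2 + 32μ + 32 = (μ + 2)(μ + 4)^2.
μ = -4 has algebraic multiplicity 2; rank(M + 4I) = 1, so geometric multiplicity = 2.
Every eigenvalue has geometric = algebraic multiplicity, so M is diagonalizable.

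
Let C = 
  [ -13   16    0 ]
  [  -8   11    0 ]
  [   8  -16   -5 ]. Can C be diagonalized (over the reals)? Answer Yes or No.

Yes

Characteristic polynomial: p(λ) = λ^3 + 7λ^2 - 5λ - 75 = (λ - 3)(λ + 5)^2.
λ = -5 has algebraic multiplicity 2; rank(C + 5I) = 1, so geometric multiplicity = 2.
Every eigenvalue has geometric = algebraic multiplicity, so C is diagonalizable.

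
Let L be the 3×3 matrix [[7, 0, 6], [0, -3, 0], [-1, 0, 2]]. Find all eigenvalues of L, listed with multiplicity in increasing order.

Characteristic polynomial: p(λ) = λ^3 - 6λ^2 - 7λ + 60 = (λ - 5)(λ - 4)(λ + 3).
Roots (with multiplicity): -3, 4, 5.

-3, 4, 5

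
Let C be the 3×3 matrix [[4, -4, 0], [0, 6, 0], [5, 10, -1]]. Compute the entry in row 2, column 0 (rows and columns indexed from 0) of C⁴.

255

Characteristic polynomial: s^3 - 9s^2 + 14s + 24 = (s - 6)(s - 4)(s + 1), so the eigenvalues are -1, 4, 6.
s=4: eigenvector (1, 0, 1).
s=6: eigenvector (-2, 1, 0).
s=-1: eigenvector (0, 0, 1).
P = [[1, -2, 0], [0, 1, 0], [1, 0, 1]], D = diag(4, 6, -1), P⁻¹ = [[1, 2, 0], [0, 1, 0], [-1, -2, 1]].
C⁴ = P·diag(256, 1296, 1)·P⁻¹ = [[256, -2080, 0], [0, 1296, 0], [255, 510, 1]].
The requested entry is 255.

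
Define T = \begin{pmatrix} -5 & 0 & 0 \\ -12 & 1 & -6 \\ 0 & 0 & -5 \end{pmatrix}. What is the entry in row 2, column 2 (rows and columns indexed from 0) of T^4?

625

Characteristic polynomial: λ^3 + 9λ^2 + 15λ - 25 = (λ - 1)(λ + 5)^2, so the eigenvalues are -5, -5, 1.
λ=-5: eigenvector (1, 2, 0).
λ=1: eigenvector (0, 1, 0).
λ=-5: eigenvector (0, 1, 1).
P = [[1, 0, 0], [2, 1, 1], [0, 0, 1]], D = diag(-5, 1, -5), P⁻¹ = [[1, 0, 0], [-2, 1, -1], [0, 0, 1]].
T⁴ = P·diag(625, 1, 625)·P⁻¹ = [[625, 0, 0], [1248, 1, 624], [0, 0, 625]].
The requested entry is 625.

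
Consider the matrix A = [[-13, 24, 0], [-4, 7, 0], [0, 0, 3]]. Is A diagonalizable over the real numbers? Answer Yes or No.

Yes

Characteristic polynomial: p(λ) = λ^3 + 3λ^2 - 13λ - 15 = (λ - 3)(λ + 1)(λ + 5).
All 3 eigenvalues are distinct, so A is diagonalizable.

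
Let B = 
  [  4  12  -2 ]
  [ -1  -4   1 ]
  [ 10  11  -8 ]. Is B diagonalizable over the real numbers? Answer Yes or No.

No

Characteristic polynomial: p(r) = r^3 + 8r^2 + 5r - 50 = (r - 2)(r + 5)^2.
r = -5 has algebraic multiplicity 2; rank(B + 5I) = 2, so geometric multiplicity = 1.
Geometric multiplicity < algebraic multiplicity, so B is not diagonalizable.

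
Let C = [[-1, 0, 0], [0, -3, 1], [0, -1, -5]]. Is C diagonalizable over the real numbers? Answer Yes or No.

No

Characteristic polynomial: p(μ) = μ^3 + 9μ^2 + 24μ + 16 = (μ + 1)(μ + 4)^2.
μ = -4 has algebraic multiplicity 2; rank(C + 4I) = 2, so geometric multiplicity = 1.
Geometric multiplicity < algebraic multiplicity, so C is not diagonalizable.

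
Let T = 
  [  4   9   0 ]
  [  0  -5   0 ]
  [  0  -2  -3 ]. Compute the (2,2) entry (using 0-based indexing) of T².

Characteristic polynomial: r^3 + 4r^2 - 17r - 60 = (r - 4)(r + 3)(r + 5), so the eigenvalues are -5, -3, 4.
r=-3: eigenvector (0, 0, 1).
r=-5: eigenvector (-1, 1, 1).
r=4: eigenvector (1, 0, 0).
P = [[0, -1, 1], [0, 1, 0], [1, 1, 0]], D = diag(-3, -5, 4), P⁻¹ = [[0, -1, 1], [0, 1, 0], [1, 1, 0]].
T² = P·diag(9, 25, 16)·P⁻¹ = [[16, -9, 0], [0, 25, 0], [0, 16, 9]].
The requested entry is 9.

9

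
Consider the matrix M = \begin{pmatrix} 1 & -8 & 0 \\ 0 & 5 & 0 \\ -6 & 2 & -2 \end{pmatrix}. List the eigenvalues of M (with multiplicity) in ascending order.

-2, 1, 5

Characteristic polynomial: p(λ) = λ^3 - 4λ^2 - 7λ + 10 = (λ - 5)(λ - 1)(λ + 2).
Roots (with multiplicity): -2, 1, 5.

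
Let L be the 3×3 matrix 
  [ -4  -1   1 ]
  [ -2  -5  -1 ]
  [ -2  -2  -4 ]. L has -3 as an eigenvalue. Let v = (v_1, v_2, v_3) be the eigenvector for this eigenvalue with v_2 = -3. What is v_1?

L + 3I = [[-1, -1, 1], [-2, -2, -1], [-2, -2, -1]].
Solving (L + 3I)v = 0 gives the eigenspace spanned by (3, -3, 0).
With v_2 = -3, v = (3, -3, 0), so v_1 = 3.

3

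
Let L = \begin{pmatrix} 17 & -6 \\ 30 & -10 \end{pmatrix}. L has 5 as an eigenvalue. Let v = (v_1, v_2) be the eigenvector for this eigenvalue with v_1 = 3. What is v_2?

6

L − 5I = [[12, -6], [30, -15]].
Solving (L − 5I)v = 0 gives the eigenspace spanned by (3, 6).
With v_1 = 3, v = (3, 6), so v_2 = 6.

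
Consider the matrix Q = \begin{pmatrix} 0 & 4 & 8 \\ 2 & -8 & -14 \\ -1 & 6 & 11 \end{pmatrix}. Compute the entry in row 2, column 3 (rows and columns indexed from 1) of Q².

-26

Characteristic polynomial: t^3 - 3t^2 - 4t = t(t - 4)(t + 1), so the eigenvalues are -1, 0, 4.
t=0: eigenvector (1, 2, -1).
t=4: eigenvector (1, -1, 1).
t=-1: eigenvector (0, -2, 1).
P = [[1, 1, 0], [2, -1, -2], [-1, 1, 1]], D = diag(0, 4, -1), P⁻¹ = [[1, -1, -2], [0, 1, 2], [1, -2, -3]].
Q² = P·diag(0, 16, 1)·P⁻¹ = [[0, 16, 32], [-2, -12, -26], [1, 14, 29]].
The requested entry is -26.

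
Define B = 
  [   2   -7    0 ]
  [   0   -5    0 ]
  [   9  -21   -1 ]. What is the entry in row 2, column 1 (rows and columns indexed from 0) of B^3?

-399

Characteristic polynomial: t^3 + 4t^2 - 7t - 10 = (t - 2)(t + 1)(t + 5), so the eigenvalues are -5, -1, 2.
t=-5: eigenvector (1, 1, 3).
t=2: eigenvector (-1, 0, -3).
t=-1: eigenvector (0, 0, 1).
P = [[1, -1, 0], [1, 0, 0], [3, -3, 1]], D = diag(-5, 2, -1), P⁻¹ = [[0, 1, 0], [-1, 1, 0], [-3, 0, 1]].
B³ = P·diag(-125, 8, -1)·P⁻¹ = [[8, -133, 0], [0, -125, 0], [27, -399, -1]].
The requested entry is -399.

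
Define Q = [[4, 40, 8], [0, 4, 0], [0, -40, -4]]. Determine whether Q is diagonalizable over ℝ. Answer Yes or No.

Characteristic polynomial: p(μ) = μ^3 - 4μ^2 - 16μ + 64 = (μ - 4)^2(μ + 4).
μ = 4 has algebraic multiplicity 2; rank(Q − 4I) = 1, so geometric multiplicity = 2.
Every eigenvalue has geometric = algebraic multiplicity, so Q is diagonalizable.

Yes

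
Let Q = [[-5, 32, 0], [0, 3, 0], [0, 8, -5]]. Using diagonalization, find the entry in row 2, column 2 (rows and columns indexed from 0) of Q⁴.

Characteristic polynomial: r^3 + 7r^2 - 5r - 75 = (r - 3)(r + 5)^2, so the eigenvalues are -5, -5, 3.
r=-5: eigenvector (1, 0, 0).
r=3: eigenvector (4, 1, 1).
r=-5: eigenvector (2, 0, 1).
P = [[1, 4, 2], [0, 1, 0], [0, 1, 1]], D = diag(-5, 3, -5), P⁻¹ = [[1, -2, -2], [0, 1, 0], [0, -1, 1]].
Q⁴ = P·diag(625, 81, 625)·P⁻¹ = [[625, -2176, 0], [0, 81, 0], [0, -544, 625]].
The requested entry is 625.

625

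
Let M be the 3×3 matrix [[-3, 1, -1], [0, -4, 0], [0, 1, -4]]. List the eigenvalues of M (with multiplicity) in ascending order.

-4, -4, -3

Characteristic polynomial: p(r) = r^3 + 11r^2 + 40r + 48 = (r + 3)(r + 4)^2.
Roots (with multiplicity): -4, -4, -3.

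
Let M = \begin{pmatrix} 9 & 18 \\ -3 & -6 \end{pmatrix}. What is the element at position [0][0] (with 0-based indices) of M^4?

243

Characteristic polynomial: μ^2 - 3μ = μ(μ - 3), so the eigenvalues are 0, 3.
μ=0: eigenvector (-2, 1).
μ=3: eigenvector (3, -1).
P = [[-2, 3], [1, -1]], D = diag(0, 3), P⁻¹ = [[1, 3], [1, 2]].
M⁴ = P·diag(0, 81)·P⁻¹ = [[243, 486], [-81, -162]].
The requested entry is 243.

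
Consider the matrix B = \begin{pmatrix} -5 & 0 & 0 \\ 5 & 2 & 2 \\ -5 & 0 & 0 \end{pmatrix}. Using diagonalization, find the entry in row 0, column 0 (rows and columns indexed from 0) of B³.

Characteristic polynomial: r^3 + 3r^2 - 10r = r(r - 2)(r + 5), so the eigenvalues are -5, 0, 2.
r=-5: eigenvector (1, -1, 1).
r=2: eigenvector (0, 1, 0).
r=0: eigenvector (0, -1, 1).
P = [[1, 0, 0], [-1, 1, -1], [1, 0, 1]], D = diag(-5, 2, 0), P⁻¹ = [[1, 0, 0], [0, 1, 1], [-1, 0, 1]].
B³ = P·diag(-125, 8, 0)·P⁻¹ = [[-125, 0, 0], [125, 8, 8], [-125, 0, 0]].
The requested entry is -125.

-125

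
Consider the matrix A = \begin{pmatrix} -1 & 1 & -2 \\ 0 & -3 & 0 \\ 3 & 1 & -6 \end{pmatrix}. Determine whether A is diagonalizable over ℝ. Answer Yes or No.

No

Characteristic polynomial: p(r) = r^3 + 10r^2 + 33r + 36 = (r + 3)^2(r + 4).
r = -3 has algebraic multiplicity 2; rank(A + 3I) = 2, so geometric multiplicity = 1.
Geometric multiplicity < algebraic multiplicity, so A is not diagonalizable.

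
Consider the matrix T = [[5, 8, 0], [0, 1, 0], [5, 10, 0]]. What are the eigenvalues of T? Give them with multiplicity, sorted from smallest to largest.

0, 1, 5

Characteristic polynomial: p(s) = s^3 - 6s^2 + 5s = s(s - 5)(s - 1).
Roots (with multiplicity): 0, 1, 5.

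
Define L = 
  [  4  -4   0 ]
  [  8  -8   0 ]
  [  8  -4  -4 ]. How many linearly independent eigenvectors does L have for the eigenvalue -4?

L + 4I = [[8, -4, 0], [8, -4, 0], [8, -4, 0]].
This matrix has rank 1, so its null space has dimension 3 − 1 = 2.

2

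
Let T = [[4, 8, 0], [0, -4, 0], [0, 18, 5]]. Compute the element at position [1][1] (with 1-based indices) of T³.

64

Characteristic polynomial: μ^3 - 5μ^2 - 16μ + 80 = (μ - 5)(μ - 4)(μ + 4), so the eigenvalues are -4, 4, 5.
μ=4: eigenvector (1, 0, 0).
μ=-4: eigenvector (-1, 1, -2).
μ=5: eigenvector (0, 0, 1).
P = [[1, -1, 0], [0, 1, 0], [0, -2, 1]], D = diag(4, -4, 5), P⁻¹ = [[1, 1, 0], [0, 1, 0], [0, 2, 1]].
T³ = P·diag(64, -64, 125)·P⁻¹ = [[64, 128, 0], [0, -64, 0], [0, 378, 125]].
The requested entry is 64.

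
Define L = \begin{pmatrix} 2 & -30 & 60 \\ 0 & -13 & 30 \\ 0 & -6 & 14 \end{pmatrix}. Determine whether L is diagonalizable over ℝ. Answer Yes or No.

Yes

Characteristic polynomial: p(s) = s^3 - 3s^2 + 4 = (s - 2)^2(s + 1).
s = 2 has algebraic multiplicity 2; rank(L − 2I) = 1, so geometric multiplicity = 2.
Every eigenvalue has geometric = algebraic multiplicity, so L is diagonalizable.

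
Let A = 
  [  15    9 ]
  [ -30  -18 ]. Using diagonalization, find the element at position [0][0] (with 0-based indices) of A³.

135

Characteristic polynomial: t^2 + 3t = t(t + 3), so the eigenvalues are -3, 0.
t=-3: eigenvector (1, -2).
t=0: eigenvector (3, -5).
P = [[1, 3], [-2, -5]], D = diag(-3, 0), P⁻¹ = [[-5, -3], [2, 1]].
A³ = P·diag(-27, 0)·P⁻¹ = [[135, 81], [-270, -162]].
The requested entry is 135.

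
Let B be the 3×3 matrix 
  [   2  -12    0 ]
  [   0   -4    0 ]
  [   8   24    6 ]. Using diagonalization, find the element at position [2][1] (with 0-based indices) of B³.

288

Characteristic polynomial: r^3 - 4r^2 - 20r + 48 = (r - 6)(r - 2)(r + 4), so the eigenvalues are -4, 2, 6.
r=2: eigenvector (1, 0, -2).
r=6: eigenvector (0, 0, 1).
r=-4: eigenvector (2, 1, -4).
P = [[1, 0, 2], [0, 0, 1], [-2, 1, -4]], D = diag(2, 6, -4), P⁻¹ = [[1, -2, 0], [2, 0, 1], [0, 1, 0]].
B³ = P·diag(8, 216, -64)·P⁻¹ = [[8, -144, 0], [0, -64, 0], [416, 288, 216]].
The requested entry is 288.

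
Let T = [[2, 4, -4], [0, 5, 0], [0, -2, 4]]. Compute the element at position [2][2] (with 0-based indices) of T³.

64

Characteristic polynomial: s^3 - 11s^2 + 38s - 40 = (s - 5)(s - 4)(s - 2), so the eigenvalues are 2, 4, 5.
s=2: eigenvector (1, 0, 0).
s=5: eigenvector (4, 1, -2).
s=4: eigenvector (-2, 0, 1).
P = [[1, 4, -2], [0, 1, 0], [0, -2, 1]], D = diag(2, 5, 4), P⁻¹ = [[1, 0, 2], [0, 1, 0], [0, 2, 1]].
T³ = P·diag(8, 125, 64)·P⁻¹ = [[8, 244, -112], [0, 125, 0], [0, -122, 64]].
The requested entry is 64.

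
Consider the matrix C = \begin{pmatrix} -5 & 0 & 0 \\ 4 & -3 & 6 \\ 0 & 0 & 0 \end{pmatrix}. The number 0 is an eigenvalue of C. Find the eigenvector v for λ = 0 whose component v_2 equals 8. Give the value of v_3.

4

C = [[-5, 0, 0], [4, -3, 6], [0, 0, 0]].
Solving (C)v = 0 gives the eigenspace spanned by (0, 8, 4).
With v_2 = 8, v = (0, 8, 4), so v_3 = 4.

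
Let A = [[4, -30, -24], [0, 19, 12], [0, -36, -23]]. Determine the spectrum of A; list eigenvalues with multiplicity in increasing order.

-5, 1, 4

Characteristic polynomial: p(μ) = μ^3 - 21μ + 20 = (μ - 4)(μ - 1)(μ + 5).
Roots (with multiplicity): -5, 1, 4.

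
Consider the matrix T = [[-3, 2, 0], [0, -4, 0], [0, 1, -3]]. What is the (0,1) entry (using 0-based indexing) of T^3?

Characteristic polynomial: μ^3 + 10μ^2 + 33μ + 36 = (μ + 3)^2(μ + 4), so the eigenvalues are -4, -3, -3.
μ=-3: eigenvector (2, 0, 1).
μ=-4: eigenvector (-2, 1, -1).
μ=-3: eigenvector (1, 0, 0).
P = [[2, -2, 1], [0, 1, 0], [1, -1, 0]], D = diag(-3, -4, -3), P⁻¹ = [[0, 1, 1], [0, 1, 0], [1, 0, -2]].
T³ = P·diag(-27, -64, -27)·P⁻¹ = [[-27, 74, 0], [0, -64, 0], [0, 37, -27]].
The requested entry is 74.

74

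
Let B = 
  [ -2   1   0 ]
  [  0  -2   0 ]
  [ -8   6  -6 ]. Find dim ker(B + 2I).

1

B + 2I = [[0, 1, 0], [0, 0, 0], [-8, 6, -4]].
This matrix has rank 2, so its null space has dimension 3 − 2 = 1.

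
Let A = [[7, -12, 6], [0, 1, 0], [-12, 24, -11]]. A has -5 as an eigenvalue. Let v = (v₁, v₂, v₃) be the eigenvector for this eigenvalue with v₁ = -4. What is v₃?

A + 5I = [[12, -12, 6], [0, 6, 0], [-12, 24, -6]].
Solving (A + 5I)v = 0 gives the eigenspace spanned by (-4, 0, 8).
With v₁ = -4, v = (-4, 0, 8), so v₃ = 8.

8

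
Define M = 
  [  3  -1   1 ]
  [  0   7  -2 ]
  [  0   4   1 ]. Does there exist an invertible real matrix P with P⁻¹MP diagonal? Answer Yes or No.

No

Characteristic polynomial: p(r) = r^3 - 11r^2 + 39r - 45 = (r - 5)(r - 3)^2.
r = 3 has algebraic multiplicity 2; rank(M − 3I) = 2, so geometric multiplicity = 1.
Geometric multiplicity < algebraic multiplicity, so M is not diagonalizable.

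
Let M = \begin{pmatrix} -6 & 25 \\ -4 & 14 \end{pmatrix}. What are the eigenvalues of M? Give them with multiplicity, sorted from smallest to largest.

Characteristic polynomial: p(t) = t^2 - 8t + 16 = (t - 4)^2.
Roots (with multiplicity): 4, 4.

4, 4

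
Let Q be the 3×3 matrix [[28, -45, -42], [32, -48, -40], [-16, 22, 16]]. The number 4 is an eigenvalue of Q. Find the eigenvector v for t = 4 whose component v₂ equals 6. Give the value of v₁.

6

Q − 4I = [[24, -45, -42], [32, -52, -40], [-16, 22, 12]].
Solving (Q − 4I)v = 0 gives the eigenspace spanned by (6, 6, -3).
With v₂ = 6, v = (6, 6, -3), so v₁ = 6.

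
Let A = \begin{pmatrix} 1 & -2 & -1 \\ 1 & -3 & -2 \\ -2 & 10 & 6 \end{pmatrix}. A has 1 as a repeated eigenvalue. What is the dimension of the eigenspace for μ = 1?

A − 1I = [[0, -2, -1], [1, -4, -2], [-2, 10, 5]].
This matrix has rank 2, so its null space has dimension 3 − 2 = 1.

1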